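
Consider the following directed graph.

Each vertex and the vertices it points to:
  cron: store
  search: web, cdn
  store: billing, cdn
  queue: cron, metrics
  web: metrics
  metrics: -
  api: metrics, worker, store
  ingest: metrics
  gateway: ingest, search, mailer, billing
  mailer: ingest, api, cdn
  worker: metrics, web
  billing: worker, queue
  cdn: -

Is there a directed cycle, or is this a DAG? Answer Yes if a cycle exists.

DFS with white/gray/black marking, starting from cron:
cron gray
  store gray
    billing gray
      worker gray
        metrics gray
        metrics black
        web gray
          web→metrics: metrics black — skip
        web black
      worker black
      queue gray
        queue→cron: cron is gray → back edge
Back edge found, so a cycle exists: cron → store → billing → queue → cron.

Yes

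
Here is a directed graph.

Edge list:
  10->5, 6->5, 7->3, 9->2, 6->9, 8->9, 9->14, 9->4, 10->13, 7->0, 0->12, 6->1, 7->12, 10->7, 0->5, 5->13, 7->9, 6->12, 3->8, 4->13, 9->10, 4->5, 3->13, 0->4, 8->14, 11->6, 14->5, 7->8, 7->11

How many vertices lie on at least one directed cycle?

7

A vertex is on a directed cycle iff it belongs to a strongly connected component of size ≥ 2 (or has a self-loop).
The vertices on cycles are {3, 6, 7, 8, 9, 10, 11} — 7 in total.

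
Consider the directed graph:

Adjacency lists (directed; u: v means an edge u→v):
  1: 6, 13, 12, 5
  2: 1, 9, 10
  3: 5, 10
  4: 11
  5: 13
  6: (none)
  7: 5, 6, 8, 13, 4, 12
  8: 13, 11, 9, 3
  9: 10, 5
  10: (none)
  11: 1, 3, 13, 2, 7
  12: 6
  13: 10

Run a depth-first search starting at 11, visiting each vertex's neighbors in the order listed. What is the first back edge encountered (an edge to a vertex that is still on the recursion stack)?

8→11

DFS from 11 (visiting each vertex's neighbors in the order listed); mark gray on enter, black on exit:
11 gray
  1 gray
    6 gray
    6 black
    13 gray
      10 gray
      10 black
    13 black
    12 gray
      12→6: 6 black — skip
    12 black
    5 gray
      5→13: 13 black — skip
    5 black
  1 black
  3 gray
    3→5: 5 black — skip
    3→10: 10 black — skip
  3 black
  11→13: 13 black — skip
  2 gray
    2→1: 1 black — skip
    9 gray
      9→10: 10 black — skip
      9→5: 5 black — skip
    9 black
    2→10: 10 black — skip
  2 black
  7 gray
    7→5: 5 black — skip
    7→6: 6 black — skip
    8 gray
      8→13: 13 black — skip
      8→11: 11 is gray → back edge
First back edge: 8 → 11.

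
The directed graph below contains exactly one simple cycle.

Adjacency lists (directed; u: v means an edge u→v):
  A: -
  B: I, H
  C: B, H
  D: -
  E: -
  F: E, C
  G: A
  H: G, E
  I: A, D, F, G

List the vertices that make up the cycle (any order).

B, C, F, I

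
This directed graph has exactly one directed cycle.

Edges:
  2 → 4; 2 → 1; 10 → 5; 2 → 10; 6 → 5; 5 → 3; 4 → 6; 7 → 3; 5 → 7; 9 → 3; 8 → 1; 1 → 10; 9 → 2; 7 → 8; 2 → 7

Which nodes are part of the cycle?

1, 5, 7, 8, 10

DFS with gray/black marking from 1:
1 gray
  10 gray
    5 gray
      7 gray
        8 gray
          8→1: 1 is gray → back edge
Back edge closes the cycle 1 → 10 → 5 → 7 → 8 → 1; its vertices are {1, 5, 7, 8, 10}.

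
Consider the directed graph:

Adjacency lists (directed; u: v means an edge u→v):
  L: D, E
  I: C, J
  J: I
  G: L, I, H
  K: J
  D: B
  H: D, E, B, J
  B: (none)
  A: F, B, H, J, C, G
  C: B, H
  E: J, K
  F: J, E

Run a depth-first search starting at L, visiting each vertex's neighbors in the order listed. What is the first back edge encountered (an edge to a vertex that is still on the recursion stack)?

DFS from L (visiting each vertex's neighbors in the order listed); mark gray on enter, black on exit:
L gray
  D gray
    B gray
    B black
  D black
  E gray
    J gray
      I gray
        C gray
          C→B: B black — skip
          H gray
            H→D: D black — skip
            H→E: E is gray → back edge
First back edge: H → E.

H->E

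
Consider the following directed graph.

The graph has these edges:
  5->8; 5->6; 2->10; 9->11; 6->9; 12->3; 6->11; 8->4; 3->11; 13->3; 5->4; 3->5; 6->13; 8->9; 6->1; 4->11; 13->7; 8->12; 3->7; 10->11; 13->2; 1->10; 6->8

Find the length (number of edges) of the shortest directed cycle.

4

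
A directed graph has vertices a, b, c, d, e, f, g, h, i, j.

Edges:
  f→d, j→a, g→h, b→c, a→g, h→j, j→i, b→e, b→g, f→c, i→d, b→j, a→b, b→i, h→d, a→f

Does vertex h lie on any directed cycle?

h is on a cycle iff h can reach itself via ≥1 edge.
h → j → a → g → h — yes.

Yes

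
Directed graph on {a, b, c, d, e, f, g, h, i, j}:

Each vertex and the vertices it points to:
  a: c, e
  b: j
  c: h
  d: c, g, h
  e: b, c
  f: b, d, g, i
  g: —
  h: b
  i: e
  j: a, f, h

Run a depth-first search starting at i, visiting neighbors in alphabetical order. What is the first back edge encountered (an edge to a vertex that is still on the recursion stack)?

DFS from i (visiting neighbors in alphabetical order); mark gray on enter, black on exit:
i gray
  e gray
    b gray
      j gray
        a gray
          c gray
            h gray
              h→b: b is gray → back edge
First back edge: h → b.

h->b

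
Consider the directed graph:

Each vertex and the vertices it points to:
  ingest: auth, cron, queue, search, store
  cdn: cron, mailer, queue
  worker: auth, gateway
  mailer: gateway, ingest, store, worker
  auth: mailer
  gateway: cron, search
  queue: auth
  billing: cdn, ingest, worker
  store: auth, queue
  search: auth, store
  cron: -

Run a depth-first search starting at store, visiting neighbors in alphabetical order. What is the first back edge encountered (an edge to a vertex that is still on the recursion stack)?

search->auth

DFS from store (visiting neighbors in alphabetical order); mark gray on enter, black on exit:
store gray
  auth gray
    mailer gray
      gateway gray
        cron gray
        cron black
        search gray
          search→auth: auth is gray → back edge
First back edge: search → auth.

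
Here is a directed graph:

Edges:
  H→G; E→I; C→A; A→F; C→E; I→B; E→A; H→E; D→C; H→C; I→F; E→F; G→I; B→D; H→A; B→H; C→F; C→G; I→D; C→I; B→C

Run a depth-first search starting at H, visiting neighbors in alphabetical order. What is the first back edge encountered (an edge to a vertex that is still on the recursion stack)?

B→C

DFS from H (visiting neighbors in alphabetical order); mark gray on enter, black on exit:
H gray
  A gray
    F gray
    F black
  A black
  C gray
    C→A: A black — skip
    E gray
      E→A: A black — skip
      E→F: F black — skip
      I gray
        B gray
          B→C: C is gray → back edge
First back edge: B → C.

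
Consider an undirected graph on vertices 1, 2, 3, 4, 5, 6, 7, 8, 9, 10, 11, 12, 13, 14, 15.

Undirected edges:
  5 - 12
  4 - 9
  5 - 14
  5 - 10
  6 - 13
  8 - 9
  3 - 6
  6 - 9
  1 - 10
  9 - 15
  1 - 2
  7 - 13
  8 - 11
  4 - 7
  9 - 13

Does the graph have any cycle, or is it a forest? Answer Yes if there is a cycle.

DFS, tracking each vertex's parent; an edge to a visited non-parent vertex closes a cycle.
Start from 1:
visit 1 (parent –)
  visit 10 (parent 1)
    visit 5 (parent 10)
      visit 14 (parent 5)
        14–5: parent, skip
      5–10: parent, skip
      visit 12 (parent 5)
        12–5: parent, skip
    10–1: parent, skip
  visit 2 (parent 1)
    2–1: parent, skip
visit 3 (parent –)
  visit 6 (parent 3)
    visit 13 (parent 6)
      visit 7 (parent 13)
        7–13: parent, skip
        visit 4 (parent 7)
          4–7: parent, skip
          visit 9 (parent 4)
            visit 15 (parent 9)
              15–9: parent, skip
            visit 8 (parent 9)
              8–9: parent, skip
              visit 11 (parent 8)
                11–8: parent, skip
            9–6: 6 visited and ≠ parent → cycle
Cycle: 6 – 13 – 7 – 4 – 9 – 6.

Yes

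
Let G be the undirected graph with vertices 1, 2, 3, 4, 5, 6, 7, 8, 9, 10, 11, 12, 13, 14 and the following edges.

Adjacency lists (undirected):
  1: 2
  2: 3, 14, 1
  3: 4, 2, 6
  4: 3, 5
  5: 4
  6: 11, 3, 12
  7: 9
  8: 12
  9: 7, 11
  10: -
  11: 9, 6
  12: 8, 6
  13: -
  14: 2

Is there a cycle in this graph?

No

DFS, tracking each vertex's parent; an edge to a visited non-parent vertex closes a cycle.
Start from 5:
visit 5 (parent –)
  visit 4 (parent 5)
    visit 3 (parent 4)
      3–4: parent, skip
      visit 2 (parent 3)
        2–3: parent, skip
        visit 14 (parent 2)
          14–2: parent, skip
        visit 1 (parent 2)
          1–2: parent, skip
      visit 6 (parent 3)
        visit 11 (parent 6)
          visit 9 (parent 11)
            visit 7 (parent 9)
              7–9: parent, skip
            9–11: parent, skip
          11–6: parent, skip
        6–3: parent, skip
        visit 12 (parent 6)
          visit 8 (parent 12)
            8–12: parent, skip
          12–6: parent, skip
    4–5: parent, skip
visit 10 (parent –)
visit 13 (parent –)
No non-parent visited neighbor found — the graph is a forest.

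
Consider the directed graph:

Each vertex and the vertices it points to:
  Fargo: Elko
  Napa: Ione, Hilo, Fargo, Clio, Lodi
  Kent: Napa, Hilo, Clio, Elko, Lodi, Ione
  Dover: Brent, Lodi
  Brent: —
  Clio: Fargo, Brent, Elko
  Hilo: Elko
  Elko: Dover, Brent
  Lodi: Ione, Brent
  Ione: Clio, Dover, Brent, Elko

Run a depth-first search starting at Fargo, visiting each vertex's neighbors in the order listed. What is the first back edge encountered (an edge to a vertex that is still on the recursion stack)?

Clio->Fargo

DFS from Fargo (visiting each vertex's neighbors in the order listed); mark gray on enter, black on exit:
Fargo gray
  Elko gray
    Dover gray
      Brent gray
      Brent black
      Lodi gray
        Ione gray
          Clio gray
            Clio→Fargo: Fargo is gray → back edge
First back edge: Clio → Fargo.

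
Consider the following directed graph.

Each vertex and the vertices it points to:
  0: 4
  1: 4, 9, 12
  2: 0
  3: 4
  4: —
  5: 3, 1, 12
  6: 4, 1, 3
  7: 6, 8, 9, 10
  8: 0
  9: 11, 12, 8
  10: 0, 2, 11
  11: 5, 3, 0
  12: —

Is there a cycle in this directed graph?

DFS with white/gray/black marking, starting from 2:
2 gray
  0 gray
    4 gray
    4 black
  0 black
2 black
1 gray
  1→4: 4 black — skip
  9 gray
    11 gray
      5 gray
        3 gray
          3→4: 4 black — skip
        3 black
        5→1: 1 is gray → back edge
Back edge found, so a cycle exists: 1 → 9 → 11 → 5 → 1.

Yes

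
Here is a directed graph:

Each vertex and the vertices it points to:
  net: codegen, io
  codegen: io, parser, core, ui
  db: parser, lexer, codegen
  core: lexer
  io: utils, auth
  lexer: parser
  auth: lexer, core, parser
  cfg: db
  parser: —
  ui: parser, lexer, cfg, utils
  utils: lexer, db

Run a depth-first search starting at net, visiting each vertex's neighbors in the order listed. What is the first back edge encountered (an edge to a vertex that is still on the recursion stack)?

db->codegen

DFS from net (visiting each vertex's neighbors in the order listed); mark gray on enter, black on exit:
net gray
  codegen gray
    io gray
      utils gray
        lexer gray
          parser gray
          parser black
        lexer black
        db gray
          db→parser: parser black — skip
          db→lexer: lexer black — skip
          db→codegen: codegen is gray → back edge
First back edge: db → codegen.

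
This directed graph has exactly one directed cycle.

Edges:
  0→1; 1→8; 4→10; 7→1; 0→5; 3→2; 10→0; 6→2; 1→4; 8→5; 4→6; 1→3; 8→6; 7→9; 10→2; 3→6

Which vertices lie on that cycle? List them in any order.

0, 1, 4, 10

DFS with gray/black marking from 1:
1 gray
  8 gray
    6 gray
      2 gray
      2 black
    6 black
    5 gray
    5 black
  8 black
  3 gray
    3→2: 2 black — skip
    3→6: 6 black — skip
  3 black
  4 gray
    10 gray
      10→2: 2 black — skip
      0 gray
        0→5: 5 black — skip
        0→1: 1 is gray → back edge
Back edge closes the cycle 1 → 4 → 10 → 0 → 1; its vertices are {0, 1, 4, 10}.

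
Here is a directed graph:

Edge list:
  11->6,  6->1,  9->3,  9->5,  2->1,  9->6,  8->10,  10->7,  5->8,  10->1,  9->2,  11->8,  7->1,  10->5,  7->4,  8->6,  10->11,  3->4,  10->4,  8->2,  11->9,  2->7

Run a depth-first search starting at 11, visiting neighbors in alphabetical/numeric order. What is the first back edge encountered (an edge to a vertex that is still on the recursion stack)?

DFS from 11 (visiting neighbors in alphabetical/numeric order); mark gray on enter, black on exit:
11 gray
  6 gray
    1 gray
    1 black
  6 black
  8 gray
    2 gray
      2→1: 1 black — skip
      7 gray
        7→1: 1 black — skip
        4 gray
        4 black
      7 black
    2 black
    8→6: 6 black — skip
    10 gray
      10→1: 1 black — skip
      10→4: 4 black — skip
      5 gray
        5→8: 8 is gray → back edge
First back edge: 5 → 8.

5→8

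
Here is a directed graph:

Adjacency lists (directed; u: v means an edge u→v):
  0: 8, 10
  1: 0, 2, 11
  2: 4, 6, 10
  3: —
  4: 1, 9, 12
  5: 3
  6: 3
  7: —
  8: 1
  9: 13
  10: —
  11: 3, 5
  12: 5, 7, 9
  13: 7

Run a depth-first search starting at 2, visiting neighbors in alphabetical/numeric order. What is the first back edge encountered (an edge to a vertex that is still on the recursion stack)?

DFS from 2 (visiting neighbors in alphabetical/numeric order); mark gray on enter, black on exit:
2 gray
  4 gray
    1 gray
      0 gray
        8 gray
          8→1: 1 is gray → back edge
First back edge: 8 → 1.

8→1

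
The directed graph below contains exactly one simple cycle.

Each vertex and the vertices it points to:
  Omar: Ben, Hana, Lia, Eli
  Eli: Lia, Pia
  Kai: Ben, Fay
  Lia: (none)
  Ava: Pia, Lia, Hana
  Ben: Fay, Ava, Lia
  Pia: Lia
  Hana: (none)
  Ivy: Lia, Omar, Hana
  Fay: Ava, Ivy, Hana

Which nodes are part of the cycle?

Ben, Fay, Ivy, Omar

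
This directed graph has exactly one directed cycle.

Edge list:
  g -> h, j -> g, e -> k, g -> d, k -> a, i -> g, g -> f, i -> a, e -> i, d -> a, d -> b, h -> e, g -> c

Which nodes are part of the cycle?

DFS with gray/black marking from g:
g gray
  d gray
    b gray
    b black
    a gray
    a black
  d black
  h gray
    e gray
      i gray
        i→a: a black — skip
        i→g: g is gray → back edge
Back edge closes the cycle g → h → e → i → g; its vertices are {e, g, h, i}.

e, g, h, i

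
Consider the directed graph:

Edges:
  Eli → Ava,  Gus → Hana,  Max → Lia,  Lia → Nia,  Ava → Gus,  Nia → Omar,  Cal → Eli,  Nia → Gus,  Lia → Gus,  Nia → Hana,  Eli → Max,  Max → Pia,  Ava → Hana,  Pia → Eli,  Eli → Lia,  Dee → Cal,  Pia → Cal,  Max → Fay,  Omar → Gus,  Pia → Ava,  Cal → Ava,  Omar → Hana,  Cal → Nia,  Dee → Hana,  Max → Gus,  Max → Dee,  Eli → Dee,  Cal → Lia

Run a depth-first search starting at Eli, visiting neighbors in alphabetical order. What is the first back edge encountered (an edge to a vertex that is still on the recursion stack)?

DFS from Eli (visiting neighbors in alphabetical order); mark gray on enter, black on exit:
Eli gray
  Ava gray
    Gus gray
      Hana gray
      Hana black
    Gus black
    Ava→Hana: Hana black — skip
  Ava black
  Dee gray
    Cal gray
      Cal→Ava: Ava black — skip
      Cal→Eli: Eli is gray → back edge
First back edge: Cal → Eli.

Cal->Eli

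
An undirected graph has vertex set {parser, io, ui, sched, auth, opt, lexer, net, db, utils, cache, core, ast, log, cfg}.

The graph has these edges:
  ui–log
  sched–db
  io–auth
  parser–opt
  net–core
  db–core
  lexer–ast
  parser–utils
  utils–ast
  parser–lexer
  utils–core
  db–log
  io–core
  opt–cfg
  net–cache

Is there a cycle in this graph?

Yes

DFS, tracking each vertex's parent; an edge to a visited non-parent vertex closes a cycle.
Start from io:
visit io (parent –)
  visit core (parent io)
    core–io: parent, skip
    visit db (parent core)
      visit sched (parent db)
        sched–db: parent, skip
      db–core: parent, skip
      visit log (parent db)
        visit ui (parent log)
          ui–log: parent, skip
        log–db: parent, skip
    visit utils (parent core)
      visit parser (parent utils)
        visit lexer (parent parser)
          visit ast (parent lexer)
            ast–lexer: parent, skip
            ast–utils: utils visited and ≠ parent → cycle
Cycle: utils – parser – lexer – ast – utils.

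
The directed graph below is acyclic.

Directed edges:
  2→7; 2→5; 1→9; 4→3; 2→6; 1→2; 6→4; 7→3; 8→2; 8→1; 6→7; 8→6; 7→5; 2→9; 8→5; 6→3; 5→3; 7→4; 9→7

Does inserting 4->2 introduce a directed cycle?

Yes

Adding 4→2 creates a cycle iff 2 can already reach 4.
Path from 2: 2 → 7 → 4.
So 2 → … → 4 → 2 is a cycle.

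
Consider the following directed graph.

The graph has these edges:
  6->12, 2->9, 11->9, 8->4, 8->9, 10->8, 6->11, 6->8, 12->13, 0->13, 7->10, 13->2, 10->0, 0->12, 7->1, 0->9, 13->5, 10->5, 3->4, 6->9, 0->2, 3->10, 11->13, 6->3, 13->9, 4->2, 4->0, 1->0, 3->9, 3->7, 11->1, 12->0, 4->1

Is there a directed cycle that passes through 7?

No

7 lies on a cycle iff there is a path from 7 back to itself.
Exploring from 7, it never reaches itself; equivalently, its strongly connected component is a singleton.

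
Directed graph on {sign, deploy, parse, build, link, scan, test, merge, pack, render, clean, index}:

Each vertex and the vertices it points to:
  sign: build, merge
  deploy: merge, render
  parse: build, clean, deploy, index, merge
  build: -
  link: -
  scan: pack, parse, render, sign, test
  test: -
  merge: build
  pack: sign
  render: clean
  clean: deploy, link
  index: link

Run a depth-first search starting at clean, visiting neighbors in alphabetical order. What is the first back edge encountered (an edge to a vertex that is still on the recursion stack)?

render→clean

DFS from clean (visiting neighbors in alphabetical order); mark gray on enter, black on exit:
clean gray
  deploy gray
    merge gray
      build gray
      build black
    merge black
    render gray
      render→clean: clean is gray → back edge
First back edge: render → clean.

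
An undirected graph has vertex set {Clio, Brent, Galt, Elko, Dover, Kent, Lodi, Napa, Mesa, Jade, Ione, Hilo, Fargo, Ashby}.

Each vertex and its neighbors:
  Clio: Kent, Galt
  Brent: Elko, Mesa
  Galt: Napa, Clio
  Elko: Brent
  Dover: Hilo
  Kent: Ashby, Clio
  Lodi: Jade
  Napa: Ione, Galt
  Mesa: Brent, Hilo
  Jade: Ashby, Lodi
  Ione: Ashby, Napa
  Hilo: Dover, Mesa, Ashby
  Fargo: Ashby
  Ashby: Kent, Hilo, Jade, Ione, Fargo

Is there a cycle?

Yes

DFS, tracking each vertex's parent; an edge to a visited non-parent vertex closes a cycle.
Start from Ashby:
visit Ashby (parent –)
  visit Kent (parent Ashby)
    Kent–Ashby: parent, skip
    visit Clio (parent Kent)
      Clio–Kent: parent, skip
      visit Galt (parent Clio)
        visit Napa (parent Galt)
          visit Ione (parent Napa)
            Ione–Ashby: Ashby visited and ≠ parent → cycle
Cycle: Ashby – Kent – Clio – Galt – Napa – Ione – Ashby.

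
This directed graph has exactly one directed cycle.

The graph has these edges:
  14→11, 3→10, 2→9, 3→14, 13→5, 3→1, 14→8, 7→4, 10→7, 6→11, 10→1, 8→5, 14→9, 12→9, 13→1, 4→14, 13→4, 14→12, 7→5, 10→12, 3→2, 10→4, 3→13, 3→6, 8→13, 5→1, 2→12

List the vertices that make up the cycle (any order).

4, 8, 13, 14

DFS with gray/black marking from 14:
14 gray
  9 gray
  9 black
  8 gray
    5 gray
      1 gray
      1 black
    5 black
    13 gray
      4 gray
        4→14: 14 is gray → back edge
Back edge closes the cycle 14 → 8 → 13 → 4 → 14; its vertices are {4, 8, 13, 14}.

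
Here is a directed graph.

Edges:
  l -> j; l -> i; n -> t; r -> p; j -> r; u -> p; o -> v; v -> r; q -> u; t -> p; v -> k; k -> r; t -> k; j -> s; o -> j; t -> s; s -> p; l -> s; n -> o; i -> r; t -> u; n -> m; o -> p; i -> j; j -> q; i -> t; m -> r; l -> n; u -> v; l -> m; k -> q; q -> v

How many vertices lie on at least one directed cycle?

A vertex is on a directed cycle iff it belongs to a strongly connected component of size ≥ 2 (or has a self-loop).
The vertices on cycles are {k, q, u, v} — 4 in total.

4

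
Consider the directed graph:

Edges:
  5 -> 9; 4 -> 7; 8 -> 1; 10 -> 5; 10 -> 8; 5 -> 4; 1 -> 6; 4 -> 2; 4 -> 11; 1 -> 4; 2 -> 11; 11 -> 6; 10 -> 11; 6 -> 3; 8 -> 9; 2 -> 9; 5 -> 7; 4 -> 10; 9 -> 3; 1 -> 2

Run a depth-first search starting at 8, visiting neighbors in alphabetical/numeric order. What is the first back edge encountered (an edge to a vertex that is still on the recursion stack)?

5→4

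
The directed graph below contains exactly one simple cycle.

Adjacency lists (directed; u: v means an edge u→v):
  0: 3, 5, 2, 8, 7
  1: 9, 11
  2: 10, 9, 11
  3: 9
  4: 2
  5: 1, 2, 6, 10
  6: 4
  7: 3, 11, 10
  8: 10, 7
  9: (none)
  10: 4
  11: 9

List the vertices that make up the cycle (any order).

DFS with gray/black marking from 4:
4 gray
  2 gray
    10 gray
      10→4: 4 is gray → back edge
Back edge closes the cycle 4 → 2 → 10 → 4; its vertices are {2, 4, 10}.

2, 4, 10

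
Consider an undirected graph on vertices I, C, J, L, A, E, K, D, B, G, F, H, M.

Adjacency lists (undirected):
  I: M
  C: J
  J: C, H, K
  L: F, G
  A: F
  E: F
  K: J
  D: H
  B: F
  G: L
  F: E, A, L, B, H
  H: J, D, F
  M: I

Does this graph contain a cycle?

No

DFS, tracking each vertex's parent; an edge to a visited non-parent vertex closes a cycle.
Start from K:
visit K (parent –)
  visit J (parent K)
    visit C (parent J)
      C–J: parent, skip
    visit H (parent J)
      H–J: parent, skip
      visit D (parent H)
        D–H: parent, skip
      visit F (parent H)
        visit E (parent F)
          E–F: parent, skip
        visit A (parent F)
          A–F: parent, skip
        visit L (parent F)
          L–F: parent, skip
          visit G (parent L)
            G–L: parent, skip
        visit B (parent F)
          B–F: parent, skip
        F–H: parent, skip
    J–K: parent, skip
visit I (parent –)
  visit M (parent I)
    M–I: parent, skip
No non-parent visited neighbor found — the graph is a forest.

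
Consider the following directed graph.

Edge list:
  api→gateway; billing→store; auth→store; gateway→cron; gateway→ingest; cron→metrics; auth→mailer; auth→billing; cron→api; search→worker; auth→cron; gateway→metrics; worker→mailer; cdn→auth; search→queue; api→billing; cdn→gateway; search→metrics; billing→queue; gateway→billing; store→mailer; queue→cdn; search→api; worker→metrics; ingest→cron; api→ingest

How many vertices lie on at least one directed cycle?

8

A vertex is on a directed cycle iff it belongs to a strongly connected component of size ≥ 2 (or has a self-loop).
The vertices on cycles are {api, cdn, auth, cron, queue, ingest, billing, gateway} — 8 in total.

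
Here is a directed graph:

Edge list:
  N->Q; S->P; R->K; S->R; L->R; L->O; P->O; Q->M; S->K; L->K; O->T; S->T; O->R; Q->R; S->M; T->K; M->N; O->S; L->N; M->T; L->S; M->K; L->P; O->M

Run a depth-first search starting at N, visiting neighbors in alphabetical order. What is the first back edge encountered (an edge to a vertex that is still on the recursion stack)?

M->N

DFS from N (visiting neighbors in alphabetical order); mark gray on enter, black on exit:
N gray
  Q gray
    M gray
      K gray
      K black
      M→N: N is gray → back edge
First back edge: M → N.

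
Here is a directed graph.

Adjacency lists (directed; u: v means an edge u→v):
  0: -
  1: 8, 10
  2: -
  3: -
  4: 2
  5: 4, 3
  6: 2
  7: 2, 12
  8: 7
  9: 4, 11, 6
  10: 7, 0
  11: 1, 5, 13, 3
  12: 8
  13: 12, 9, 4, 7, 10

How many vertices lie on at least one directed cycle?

A vertex is on a directed cycle iff it belongs to a strongly connected component of size ≥ 2 (or has a self-loop).
The vertices on cycles are {7, 8, 9, 11, 12, 13} — 6 in total.

6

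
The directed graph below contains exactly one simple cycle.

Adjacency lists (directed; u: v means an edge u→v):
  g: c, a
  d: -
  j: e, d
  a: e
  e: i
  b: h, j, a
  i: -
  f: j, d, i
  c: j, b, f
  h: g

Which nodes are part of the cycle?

b, c, g, h

DFS with gray/black marking from g:
g gray
  c gray
    j gray
      e gray
        i gray
        i black
      e black
      d gray
      d black
    j black
    b gray
      h gray
        h→g: g is gray → back edge
Back edge closes the cycle g → c → b → h → g; its vertices are {b, c, g, h}.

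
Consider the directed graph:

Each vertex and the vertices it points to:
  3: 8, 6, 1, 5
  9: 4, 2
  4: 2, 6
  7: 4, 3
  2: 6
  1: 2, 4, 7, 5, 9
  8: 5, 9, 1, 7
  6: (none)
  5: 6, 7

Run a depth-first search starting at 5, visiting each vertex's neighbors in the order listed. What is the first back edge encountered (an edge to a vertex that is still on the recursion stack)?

DFS from 5 (visiting each vertex's neighbors in the order listed); mark gray on enter, black on exit:
5 gray
  6 gray
  6 black
  7 gray
    4 gray
      2 gray
        2→6: 6 black — skip
      2 black
      4→6: 6 black — skip
    4 black
    3 gray
      8 gray
        8→5: 5 is gray → back edge
First back edge: 8 → 5.

8→5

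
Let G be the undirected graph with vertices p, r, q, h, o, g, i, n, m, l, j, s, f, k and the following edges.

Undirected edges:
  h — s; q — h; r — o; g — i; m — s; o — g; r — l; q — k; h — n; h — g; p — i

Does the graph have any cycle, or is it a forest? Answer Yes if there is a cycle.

No

DFS, tracking each vertex's parent; an edge to a visited non-parent vertex closes a cycle.
Start from j:
visit j (parent –)
visit p (parent –)
  visit i (parent p)
    visit g (parent i)
      visit o (parent g)
        visit r (parent o)
          r–o: parent, skip
          visit l (parent r)
            l–r: parent, skip
        o–g: parent, skip
      g–i: parent, skip
      visit h (parent g)
        visit q (parent h)
          q–h: parent, skip
          visit k (parent q)
            k–q: parent, skip
        visit s (parent h)
          s–h: parent, skip
          visit m (parent s)
            m–s: parent, skip
        h–g: parent, skip
        visit n (parent h)
          n–h: parent, skip
    i–p: parent, skip
visit f (parent –)
No non-parent visited neighbor found — the graph is a forest.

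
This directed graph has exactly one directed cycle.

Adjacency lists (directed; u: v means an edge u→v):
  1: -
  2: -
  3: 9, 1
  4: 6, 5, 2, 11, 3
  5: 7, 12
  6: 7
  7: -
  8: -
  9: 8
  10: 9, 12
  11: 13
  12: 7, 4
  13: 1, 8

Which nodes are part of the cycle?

4, 5, 12

DFS with gray/black marking from 12:
12 gray
  7 gray
  7 black
  4 gray
    6 gray
      6→7: 7 black — skip
    6 black
    5 gray
      5→7: 7 black — skip
      5→12: 12 is gray → back edge
Back edge closes the cycle 12 → 4 → 5 → 12; its vertices are {4, 5, 12}.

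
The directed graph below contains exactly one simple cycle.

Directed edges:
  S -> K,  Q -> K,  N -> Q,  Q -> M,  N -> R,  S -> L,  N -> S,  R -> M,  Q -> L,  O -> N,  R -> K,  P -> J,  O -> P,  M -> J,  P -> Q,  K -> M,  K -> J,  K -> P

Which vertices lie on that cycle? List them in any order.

DFS with gray/black marking from P:
P gray
  Q gray
    L gray
    L black
    K gray
      J gray
      J black
      M gray
        M→J: J black — skip
      M black
      K→P: P is gray → back edge
Back edge closes the cycle P → Q → K → P; its vertices are {K, P, Q}.

K, P, Q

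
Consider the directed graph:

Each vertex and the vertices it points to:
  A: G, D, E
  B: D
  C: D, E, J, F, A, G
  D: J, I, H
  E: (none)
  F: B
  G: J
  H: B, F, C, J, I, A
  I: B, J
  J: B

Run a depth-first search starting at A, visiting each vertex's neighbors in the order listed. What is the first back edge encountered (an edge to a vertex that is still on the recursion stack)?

D->J

DFS from A (visiting each vertex's neighbors in the order listed); mark gray on enter, black on exit:
A gray
  G gray
    J gray
      B gray
        D gray
          D→J: J is gray → back edge
First back edge: D → J.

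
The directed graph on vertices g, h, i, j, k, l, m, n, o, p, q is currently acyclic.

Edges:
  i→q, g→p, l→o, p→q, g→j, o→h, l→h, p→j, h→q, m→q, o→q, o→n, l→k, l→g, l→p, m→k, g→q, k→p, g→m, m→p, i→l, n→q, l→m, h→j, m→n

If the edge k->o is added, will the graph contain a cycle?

No

Adding k→o creates a cycle iff o can already reach k.
Explore from o: no path reaches k. The graph stays acyclic.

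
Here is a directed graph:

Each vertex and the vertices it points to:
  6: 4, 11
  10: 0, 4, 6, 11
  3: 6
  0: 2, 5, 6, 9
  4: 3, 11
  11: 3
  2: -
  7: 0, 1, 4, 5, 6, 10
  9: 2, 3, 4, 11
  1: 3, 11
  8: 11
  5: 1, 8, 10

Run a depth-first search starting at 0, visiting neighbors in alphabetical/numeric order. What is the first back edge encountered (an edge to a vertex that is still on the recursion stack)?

DFS from 0 (visiting neighbors in alphabetical/numeric order); mark gray on enter, black on exit:
0 gray
  2 gray
  2 black
  5 gray
    1 gray
      3 gray
        6 gray
          4 gray
            4→3: 3 is gray → back edge
First back edge: 4 → 3.

4→3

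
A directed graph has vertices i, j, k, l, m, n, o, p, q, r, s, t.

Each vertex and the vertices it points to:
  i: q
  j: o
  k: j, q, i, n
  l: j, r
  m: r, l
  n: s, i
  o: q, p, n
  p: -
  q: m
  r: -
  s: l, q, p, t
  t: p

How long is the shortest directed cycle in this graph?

For each vertex v, BFS finds the shortest path from v back to v.
The shortest such closed walk is j → o → n → s → l → j, length 5.

5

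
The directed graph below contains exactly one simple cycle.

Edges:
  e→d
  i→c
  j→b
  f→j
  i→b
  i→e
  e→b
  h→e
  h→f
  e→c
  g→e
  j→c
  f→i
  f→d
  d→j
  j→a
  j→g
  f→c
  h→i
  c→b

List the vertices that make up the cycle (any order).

DFS with gray/black marking from d:
d gray
  j gray
    g gray
      e gray
        e→d: d is gray → back edge
Back edge closes the cycle d → j → g → e → d; its vertices are {d, e, g, j}.

d, e, g, j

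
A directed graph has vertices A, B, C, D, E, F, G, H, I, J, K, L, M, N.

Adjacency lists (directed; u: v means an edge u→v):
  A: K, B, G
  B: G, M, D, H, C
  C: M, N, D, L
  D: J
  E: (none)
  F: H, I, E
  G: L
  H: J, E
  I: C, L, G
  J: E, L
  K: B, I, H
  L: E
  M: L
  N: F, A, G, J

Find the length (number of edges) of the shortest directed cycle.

For each vertex v, BFS finds the shortest path from v back to v.
The shortest such closed walk is N → F → I → C → N, length 4.

4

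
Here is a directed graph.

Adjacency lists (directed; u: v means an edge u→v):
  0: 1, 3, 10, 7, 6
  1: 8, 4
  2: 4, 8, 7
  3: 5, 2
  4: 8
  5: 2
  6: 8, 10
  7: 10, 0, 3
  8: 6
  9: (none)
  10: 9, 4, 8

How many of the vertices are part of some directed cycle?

A vertex is on a directed cycle iff it belongs to a strongly connected component of size ≥ 2 (or has a self-loop).
The vertices on cycles are {0, 2, 3, 4, 5, 6, 7, 8, 10} — 9 in total.

9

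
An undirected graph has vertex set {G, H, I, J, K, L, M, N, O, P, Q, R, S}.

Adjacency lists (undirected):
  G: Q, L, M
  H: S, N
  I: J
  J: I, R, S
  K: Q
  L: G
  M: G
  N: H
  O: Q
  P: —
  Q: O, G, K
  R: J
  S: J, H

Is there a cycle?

No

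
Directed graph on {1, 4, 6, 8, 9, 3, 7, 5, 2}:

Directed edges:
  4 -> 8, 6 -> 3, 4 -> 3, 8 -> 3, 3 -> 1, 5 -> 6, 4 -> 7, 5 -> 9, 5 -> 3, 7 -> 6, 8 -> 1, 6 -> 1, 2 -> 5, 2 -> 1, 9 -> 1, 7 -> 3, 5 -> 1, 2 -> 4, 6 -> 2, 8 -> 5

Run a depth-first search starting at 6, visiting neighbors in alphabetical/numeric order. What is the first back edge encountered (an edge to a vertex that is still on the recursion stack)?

DFS from 6 (visiting neighbors in alphabetical/numeric order); mark gray on enter, black on exit:
6 gray
  1 gray
  1 black
  2 gray
    2→1: 1 black — skip
    4 gray
      3 gray
        3→1: 1 black — skip
      3 black
      7 gray
        7→3: 3 black — skip
        7→6: 6 is gray → back edge
First back edge: 7 → 6.

7->6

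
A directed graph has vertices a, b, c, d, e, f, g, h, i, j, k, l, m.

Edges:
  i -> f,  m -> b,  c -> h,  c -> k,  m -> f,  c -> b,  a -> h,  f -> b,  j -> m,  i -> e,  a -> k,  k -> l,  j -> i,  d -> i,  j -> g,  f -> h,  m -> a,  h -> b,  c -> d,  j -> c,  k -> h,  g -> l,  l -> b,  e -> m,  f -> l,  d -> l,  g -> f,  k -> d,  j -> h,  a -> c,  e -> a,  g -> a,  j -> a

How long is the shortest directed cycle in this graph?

For each vertex v, BFS finds the shortest path from v back to v.
The shortest such closed walk is i → e → a → c → d → i, length 5.

5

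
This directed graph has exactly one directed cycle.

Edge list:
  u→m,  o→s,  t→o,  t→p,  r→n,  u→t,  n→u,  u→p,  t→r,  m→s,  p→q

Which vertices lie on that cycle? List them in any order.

n, r, t, u

DFS with gray/black marking from u:
u gray
  t gray
    r gray
      n gray
        n→u: u is gray → back edge
Back edge closes the cycle u → t → r → n → u; its vertices are {n, r, t, u}.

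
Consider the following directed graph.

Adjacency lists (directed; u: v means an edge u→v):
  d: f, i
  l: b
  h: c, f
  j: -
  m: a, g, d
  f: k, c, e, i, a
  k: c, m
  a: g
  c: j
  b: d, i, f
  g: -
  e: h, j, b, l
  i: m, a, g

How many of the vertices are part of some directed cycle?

A vertex is on a directed cycle iff it belongs to a strongly connected component of size ≥ 2 (or has a self-loop).
The vertices on cycles are {b, d, e, f, h, i, k, l, m} — 9 in total.

9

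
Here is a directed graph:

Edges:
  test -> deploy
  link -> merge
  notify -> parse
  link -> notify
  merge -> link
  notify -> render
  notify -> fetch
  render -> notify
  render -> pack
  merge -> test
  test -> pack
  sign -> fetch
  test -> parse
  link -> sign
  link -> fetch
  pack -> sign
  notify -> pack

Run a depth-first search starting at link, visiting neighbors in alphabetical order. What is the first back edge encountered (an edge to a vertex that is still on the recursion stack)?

DFS from link (visiting neighbors in alphabetical order); mark gray on enter, black on exit:
link gray
  fetch gray
  fetch black
  merge gray
    merge→link: link is gray → back edge
First back edge: merge → link.

merge→link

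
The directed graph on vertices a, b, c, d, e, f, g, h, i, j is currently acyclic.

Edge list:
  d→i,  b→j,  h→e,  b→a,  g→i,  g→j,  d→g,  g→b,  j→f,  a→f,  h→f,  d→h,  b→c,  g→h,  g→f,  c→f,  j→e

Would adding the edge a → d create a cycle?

Yes

Adding a→d creates a cycle iff d can already reach a.
Path from d: d → g → b → a.
So d → … → a → d is a cycle.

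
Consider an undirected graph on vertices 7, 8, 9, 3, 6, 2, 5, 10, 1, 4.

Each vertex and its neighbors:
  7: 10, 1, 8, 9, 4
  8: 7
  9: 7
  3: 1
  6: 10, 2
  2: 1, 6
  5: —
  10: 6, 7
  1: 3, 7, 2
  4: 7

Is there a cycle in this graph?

Yes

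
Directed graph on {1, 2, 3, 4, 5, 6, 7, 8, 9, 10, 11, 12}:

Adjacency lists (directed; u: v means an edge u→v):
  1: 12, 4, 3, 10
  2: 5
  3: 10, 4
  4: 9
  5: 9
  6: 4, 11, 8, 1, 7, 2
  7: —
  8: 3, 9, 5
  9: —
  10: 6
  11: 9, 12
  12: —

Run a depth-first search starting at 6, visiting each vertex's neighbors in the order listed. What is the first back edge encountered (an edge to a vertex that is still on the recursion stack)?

DFS from 6 (visiting each vertex's neighbors in the order listed); mark gray on enter, black on exit:
6 gray
  4 gray
    9 gray
    9 black
  4 black
  11 gray
    11→9: 9 black — skip
    12 gray
    12 black
  11 black
  8 gray
    3 gray
      10 gray
        10→6: 6 is gray → back edge
First back edge: 10 → 6.

10→6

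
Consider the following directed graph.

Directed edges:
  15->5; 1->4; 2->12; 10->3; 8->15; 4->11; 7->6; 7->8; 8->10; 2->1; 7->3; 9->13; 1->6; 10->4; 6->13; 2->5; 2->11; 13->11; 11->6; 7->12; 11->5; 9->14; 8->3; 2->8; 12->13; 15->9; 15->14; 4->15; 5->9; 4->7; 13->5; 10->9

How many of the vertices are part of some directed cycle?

9

A vertex is on a directed cycle iff it belongs to a strongly connected component of size ≥ 2 (or has a self-loop).
The vertices on cycles are {4, 5, 6, 7, 8, 9, 10, 11, 13} — 9 in total.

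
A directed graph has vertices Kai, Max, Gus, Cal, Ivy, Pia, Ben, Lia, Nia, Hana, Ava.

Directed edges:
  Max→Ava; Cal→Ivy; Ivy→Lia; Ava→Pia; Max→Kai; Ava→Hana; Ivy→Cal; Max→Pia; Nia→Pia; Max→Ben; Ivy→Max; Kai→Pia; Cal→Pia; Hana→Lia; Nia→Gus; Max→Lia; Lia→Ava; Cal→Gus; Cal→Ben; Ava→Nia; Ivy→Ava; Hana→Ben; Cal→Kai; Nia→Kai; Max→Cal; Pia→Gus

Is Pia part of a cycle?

No

Pia lies on a cycle iff there is a path from Pia back to itself.
Exploring from Pia, it never reaches itself; equivalently, its strongly connected component is a singleton.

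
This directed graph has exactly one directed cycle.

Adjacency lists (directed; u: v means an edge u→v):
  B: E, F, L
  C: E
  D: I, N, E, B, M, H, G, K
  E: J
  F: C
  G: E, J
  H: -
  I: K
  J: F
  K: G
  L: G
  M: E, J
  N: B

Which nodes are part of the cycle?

C, E, F, J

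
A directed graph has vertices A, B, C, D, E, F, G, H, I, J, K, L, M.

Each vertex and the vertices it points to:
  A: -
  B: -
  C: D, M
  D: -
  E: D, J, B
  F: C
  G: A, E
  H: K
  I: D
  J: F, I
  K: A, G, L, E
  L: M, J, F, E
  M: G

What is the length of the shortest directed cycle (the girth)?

6

For each vertex v, BFS finds the shortest path from v back to v.
The shortest such closed walk is G → E → J → F → C → M → G, length 6.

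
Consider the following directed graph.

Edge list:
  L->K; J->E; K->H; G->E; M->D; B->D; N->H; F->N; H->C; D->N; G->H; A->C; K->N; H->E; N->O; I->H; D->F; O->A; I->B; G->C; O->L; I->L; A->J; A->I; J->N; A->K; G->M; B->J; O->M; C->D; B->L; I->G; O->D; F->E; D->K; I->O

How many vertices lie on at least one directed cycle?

14

A vertex is on a directed cycle iff it belongs to a strongly connected component of size ≥ 2 (or has a self-loop).
The vertices on cycles are {A, B, C, D, F, G, H, I, J, K, L, M, N, O} — 14 in total.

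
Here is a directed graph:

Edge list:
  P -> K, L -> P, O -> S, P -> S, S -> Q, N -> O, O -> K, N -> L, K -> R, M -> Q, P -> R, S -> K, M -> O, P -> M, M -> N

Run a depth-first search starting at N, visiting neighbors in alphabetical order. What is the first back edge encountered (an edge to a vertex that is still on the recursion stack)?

M->N

DFS from N (visiting neighbors in alphabetical order); mark gray on enter, black on exit:
N gray
  L gray
    P gray
      K gray
        R gray
        R black
      K black
      M gray
        M→N: N is gray → back edge
First back edge: M → N.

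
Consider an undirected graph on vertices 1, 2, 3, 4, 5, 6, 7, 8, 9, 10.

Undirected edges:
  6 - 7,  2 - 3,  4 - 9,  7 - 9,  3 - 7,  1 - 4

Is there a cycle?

No

DFS, tracking each vertex's parent; an edge to a visited non-parent vertex closes a cycle.
Start from 9:
visit 9 (parent –)
  visit 7 (parent 9)
    visit 3 (parent 7)
      visit 2 (parent 3)
        2–3: parent, skip
      3–7: parent, skip
    visit 6 (parent 7)
      6–7: parent, skip
    7–9: parent, skip
  visit 4 (parent 9)
    visit 1 (parent 4)
      1–4: parent, skip
    4–9: parent, skip
visit 5 (parent –)
visit 8 (parent –)
visit 10 (parent –)
No non-parent visited neighbor found — the graph is a forest.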